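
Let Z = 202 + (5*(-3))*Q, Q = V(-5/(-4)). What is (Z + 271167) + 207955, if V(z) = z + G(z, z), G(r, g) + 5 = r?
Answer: 958723/2 ≈ 4.7936e+5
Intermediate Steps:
G(r, g) = -5 + r
V(z) = -5 + 2*z (V(z) = z + (-5 + z) = -5 + 2*z)
Q = -5/2 (Q = -5 + 2*(-5/(-4)) = -5 + 2*(-5*(-¼)) = -5 + 2*(5/4) = -5 + 5/2 = -5/2 ≈ -2.5000)
Z = 479/2 (Z = 202 + (5*(-3))*(-5/2) = 202 - 15*(-5/2) = 202 + 75/2 = 479/2 ≈ 239.50)
(Z + 271167) + 207955 = (479/2 + 271167) + 207955 = 542813/2 + 207955 = 958723/2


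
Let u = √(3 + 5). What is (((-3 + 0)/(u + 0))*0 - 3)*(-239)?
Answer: 717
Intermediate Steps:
u = 2*√2 (u = √8 = 2*√2 ≈ 2.8284)
(((-3 + 0)/(u + 0))*0 - 3)*(-239) = (((-3 + 0)/(2*√2 + 0))*0 - 3)*(-239) = (-3*√2/4*0 - 3)*(-239) = (0 - 3)*(-239) = -3*(-239) = 717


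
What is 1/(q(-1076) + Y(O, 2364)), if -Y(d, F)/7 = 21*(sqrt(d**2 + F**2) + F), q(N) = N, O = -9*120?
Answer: 43573/3056967826 - 441*sqrt(46909)/6113935652 ≈ -1.3687e-6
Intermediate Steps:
O = -1080
Y(d, F) = -147*F - 147*sqrt(F**2 + d**2) (Y(d, F) = -147*(sqrt(d**2 + F**2) + F) = -147*(sqrt(F**2 + d**2) + F) = -147*(F + sqrt(F**2 + d**2)) = -7*(21*F + 21*sqrt(F**2 + d**2)) = -147*F - 147*sqrt(F**2 + d**2))
1/(q(-1076) + Y(O, 2364)) = 1/(-1076 + (-147*2364 - 147*sqrt(2364**2 + (-1080)**2))) = 1/(-1076 + (-347508 - 147*sqrt(5588496 + 1166400))) = 1/(-1076 + (-347508 - 1764*sqrt(46909))) = 1/(-348584 - 1764*sqrt(46909))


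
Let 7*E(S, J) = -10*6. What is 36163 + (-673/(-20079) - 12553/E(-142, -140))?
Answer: 15110471603/401580 ≈ 37628.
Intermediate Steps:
E(S, J) = -60/7 (E(S, J) = (-10*6)/7 = (⅐)*(-60) = -60/7)
36163 + (-673/(-20079) - 12553/E(-142, -140)) = 36163 + (-673/(-20079) - 12553/(-60/7)) = 36163 + (-673*(-1/20079) - 12553*(-7/60)) = 36163 + (673/20079 + 87871/60) = 36163 + 588134063/401580 = 15110471603/401580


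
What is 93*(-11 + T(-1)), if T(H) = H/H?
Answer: -930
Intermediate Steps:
T(H) = 1
93*(-11 + T(-1)) = 93*(-11 + 1) = 93*(-10) = -930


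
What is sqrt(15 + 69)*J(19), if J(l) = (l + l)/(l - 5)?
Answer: 38*sqrt(21)/7 ≈ 24.877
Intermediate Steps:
J(l) = 2*l/(-5 + l) (J(l) = (2*l)/(-5 + l) = 2*l/(-5 + l))
sqrt(15 + 69)*J(19) = sqrt(15 + 69)*(2*19/(-5 + 19)) = sqrt(84)*(2*19/14) = (2*sqrt(21))*(2*19*(1/14)) = (2*sqrt(21))*(19/7) = 38*sqrt(21)/7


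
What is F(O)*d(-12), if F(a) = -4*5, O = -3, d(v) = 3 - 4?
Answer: 20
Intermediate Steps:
d(v) = -1
F(a) = -20
F(O)*d(-12) = -20*(-1) = 20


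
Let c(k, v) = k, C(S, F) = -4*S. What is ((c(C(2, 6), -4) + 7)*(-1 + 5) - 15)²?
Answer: 361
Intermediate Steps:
((c(C(2, 6), -4) + 7)*(-1 + 5) - 15)² = ((-4*2 + 7)*(-1 + 5) - 15)² = ((-8 + 7)*4 - 15)² = (-1*4 - 15)² = (-4 - 15)² = (-19)² = 361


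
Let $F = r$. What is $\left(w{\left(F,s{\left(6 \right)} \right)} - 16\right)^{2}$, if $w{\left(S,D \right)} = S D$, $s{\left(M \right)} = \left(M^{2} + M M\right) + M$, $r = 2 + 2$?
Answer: $87616$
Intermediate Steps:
$r = 4$
$F = 4$
$s{\left(M \right)} = M + 2 M^{2}$ ($s{\left(M \right)} = \left(M^{2} + M^{2}\right) + M = 2 M^{2} + M = M + 2 M^{2}$)
$w{\left(S,D \right)} = D S$
$\left(w{\left(F,s{\left(6 \right)} \right)} - 16\right)^{2} = \left(6 \left(1 + 2 \cdot 6\right) 4 - 16\right)^{2} = \left(6 \left(1 + 12\right) 4 - 16\right)^{2} = \left(6 \cdot 13 \cdot 4 - 16\right)^{2} = \left(78 \cdot 4 - 16\right)^{2} = \left(312 - 16\right)^{2} = 296^{2} = 87616$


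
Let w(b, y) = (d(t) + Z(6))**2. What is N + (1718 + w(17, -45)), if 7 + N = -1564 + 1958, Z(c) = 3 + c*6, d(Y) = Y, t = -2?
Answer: 3474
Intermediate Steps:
Z(c) = 3 + 6*c
w(b, y) = 1369 (w(b, y) = (-2 + (3 + 6*6))**2 = (-2 + (3 + 36))**2 = (-2 + 39)**2 = 37**2 = 1369)
N = 387 (N = -7 + (-1564 + 1958) = -7 + 394 = 387)
N + (1718 + w(17, -45)) = 387 + (1718 + 1369) = 387 + 3087 = 3474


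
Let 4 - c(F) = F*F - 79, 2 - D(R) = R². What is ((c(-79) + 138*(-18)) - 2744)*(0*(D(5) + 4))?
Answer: 0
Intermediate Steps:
D(R) = 2 - R²
c(F) = 83 - F² (c(F) = 4 - (F*F - 79) = 4 - (F² - 79) = 4 - (-79 + F²) = 4 + (79 - F²) = 83 - F²)
((c(-79) + 138*(-18)) - 2744)*(0*(D(5) + 4)) = (((83 - 1*(-79)²) + 138*(-18)) - 2744)*(0*((2 - 1*5²) + 4)) = (((83 - 1*6241) - 2484) - 2744)*(0*((2 - 1*25) + 4)) = (((83 - 6241) - 2484) - 2744)*(0*((2 - 25) + 4)) = ((-6158 - 2484) - 2744)*(0*(-23 + 4)) = (-8642 - 2744)*(0*(-19)) = -11386*0 = 0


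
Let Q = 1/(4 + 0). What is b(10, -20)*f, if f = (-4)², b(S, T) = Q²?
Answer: 1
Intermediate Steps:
Q = ¼ (Q = 1/4 = ¼ ≈ 0.25000)
b(S, T) = 1/16 (b(S, T) = (¼)² = 1/16)
f = 16
b(10, -20)*f = (1/16)*16 = 1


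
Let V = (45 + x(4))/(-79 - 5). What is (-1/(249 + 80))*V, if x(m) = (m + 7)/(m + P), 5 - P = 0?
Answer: 104/62181 ≈ 0.0016725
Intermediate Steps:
P = 5 (P = 5 - 1*0 = 5 + 0 = 5)
x(m) = (7 + m)/(5 + m) (x(m) = (m + 7)/(m + 5) = (7 + m)/(5 + m))
V = -104/189 (V = (45 + (7 + 4)/(5 + 4))/(-79 - 5) = (45 + 11/9)/(-84) = (45 + (⅑)*11)*(-1/84) = (45 + 11/9)*(-1/84) = (416/9)*(-1/84) = -104/189 ≈ -0.55026)
(-1/(249 + 80))*V = -1/(249 + 80)*(-104/189) = -1/329*(-104/189) = 104/62181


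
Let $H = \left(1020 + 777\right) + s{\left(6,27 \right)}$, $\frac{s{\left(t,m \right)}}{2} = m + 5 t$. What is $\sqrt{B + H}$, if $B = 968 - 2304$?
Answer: $5 \sqrt{23} \approx 23.979$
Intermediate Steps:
$s{\left(t,m \right)} = 2 m + 10 t$ ($s{\left(t,m \right)} = 2 \left(m + 5 t\right) = 2 m + 10 t$)
$H = 1911$ ($H = \left(1020 + 777\right) + \left(2 \cdot 27 + 10 \cdot 6\right) = 1797 + \left(54 + 60\right) = 1797 + 114 = 1911$)
$B = -1336$ ($B = 968 - 2304 = -1336$)
$\sqrt{B + H} = \sqrt{-1336 + 1911} = \sqrt{575} = 5 \sqrt{23}$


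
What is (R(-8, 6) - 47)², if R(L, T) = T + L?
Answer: 2401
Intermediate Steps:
R(L, T) = L + T
(R(-8, 6) - 47)² = ((-8 + 6) - 47)² = (-2 - 47)² = (-49)² = 2401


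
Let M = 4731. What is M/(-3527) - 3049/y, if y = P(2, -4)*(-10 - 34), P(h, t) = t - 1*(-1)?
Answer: -11378315/465564 ≈ -24.440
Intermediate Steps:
P(h, t) = 1 + t (P(h, t) = t + 1 = 1 + t)
y = 132 (y = (1 - 4)*(-10 - 34) = -3*(-44) = 132)
M/(-3527) - 3049/y = 4731/(-3527) - 3049/132 = 4731*(-1/3527) - 3049*1/132 = -4731/3527 - 3049/132 = -11378315/465564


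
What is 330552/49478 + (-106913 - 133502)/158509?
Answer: 1557700523/301642627 ≈ 5.1641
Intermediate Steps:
330552/49478 + (-106913 - 133502)/158509 = 330552*(1/49478) - 240415*1/158509 = 165276/24739 - 240415/158509 = 1557700523/301642627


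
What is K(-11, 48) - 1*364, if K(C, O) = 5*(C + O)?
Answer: -179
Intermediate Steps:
K(C, O) = 5*C + 5*O
K(-11, 48) - 1*364 = (5*(-11) + 5*48) - 1*364 = (-55 + 240) - 364 = 185 - 364 = -179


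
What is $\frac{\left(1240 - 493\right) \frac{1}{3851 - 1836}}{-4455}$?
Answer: $- \frac{83}{997425} \approx -8.3214 \cdot 10^{-5}$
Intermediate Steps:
$\frac{\left(1240 - 493\right) \frac{1}{3851 - 1836}}{-4455} = \frac{747}{2015} \left(- \frac{1}{4455}\right) = - \frac{83}{997425}$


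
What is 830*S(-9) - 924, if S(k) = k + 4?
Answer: -5074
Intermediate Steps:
S(k) = 4 + k
830*S(-9) - 924 = 830*(4 - 9) - 924 = 830*(-5) - 924 = -4150 - 924 = -5074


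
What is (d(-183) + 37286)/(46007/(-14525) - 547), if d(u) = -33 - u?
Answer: -271878950/3995591 ≈ -68.045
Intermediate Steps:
(d(-183) + 37286)/(46007/(-14525) - 547) = ((-33 - 1*(-183)) + 37286)/(46007/(-14525) - 547) = ((-33 + 183) + 37286)/(46007*(-1/14525) - 547) = (150 + 37286)/(-46007/14525 - 547) = 37436/(-7991182/14525) = 37436*(-14525/7991182) = -271878950/3995591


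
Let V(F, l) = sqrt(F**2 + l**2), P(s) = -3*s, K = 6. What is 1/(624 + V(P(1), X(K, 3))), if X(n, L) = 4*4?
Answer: 624/389111 - sqrt(265)/389111 ≈ 0.0015618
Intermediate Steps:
X(n, L) = 16
1/(624 + V(P(1), X(K, 3))) = 1/(624 + sqrt((-3*1)**2 + 16**2)) = 1/(624 + sqrt((-3)**2 + 256)) = 1/(624 + sqrt(9 + 256)) = 1/(624 + sqrt(265))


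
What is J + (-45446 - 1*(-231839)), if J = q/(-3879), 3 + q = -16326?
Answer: 241011592/1293 ≈ 1.8640e+5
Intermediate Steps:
q = -16329 (q = -3 - 16326 = -16329)
J = 5443/1293 (J = -16329/(-3879) = -16329*(-1/3879) = 5443/1293 ≈ 4.2096)
J + (-45446 - 1*(-231839)) = 5443/1293 + (-45446 - 1*(-231839)) = 5443/1293 + (-45446 + 231839) = 5443/1293 + 186393 = 241011592/1293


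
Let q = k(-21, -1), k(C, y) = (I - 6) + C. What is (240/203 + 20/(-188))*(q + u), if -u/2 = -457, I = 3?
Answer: 9135850/9541 ≈ 957.54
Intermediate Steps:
u = 914 (u = -2*(-457) = 914)
k(C, y) = -3 + C (k(C, y) = (3 - 6) + C = -3 + C)
q = -24 (q = -3 - 21 = -24)
(240/203 + 20/(-188))*(q + u) = (240/203 + 20/(-188))*(-24 + 914) = (240*(1/203) + 20*(-1/188))*890 = (240/203 - 5/47)*890 = (10265/9541)*890 = 9135850/9541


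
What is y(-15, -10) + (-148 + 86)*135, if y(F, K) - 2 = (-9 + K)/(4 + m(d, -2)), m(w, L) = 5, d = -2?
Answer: -75331/9 ≈ -8370.1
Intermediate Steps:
y(F, K) = 1 + K/9 (y(F, K) = 2 + (-9 + K)/(4 + 5) = 2 + (-9 + K)/9 = 2 + (-9 + K)*(⅑) = 2 + (-1 + K/9) = 1 + K/9)
y(-15, -10) + (-148 + 86)*135 = (1 + (⅑)*(-10)) + (-148 + 86)*135 = (1 - 10/9) - 62*135 = -⅑ - 8370 = -75331/9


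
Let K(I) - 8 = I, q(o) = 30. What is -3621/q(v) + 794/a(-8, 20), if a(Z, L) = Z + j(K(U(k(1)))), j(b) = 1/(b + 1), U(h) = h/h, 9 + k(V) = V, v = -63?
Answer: -174753/790 ≈ -221.21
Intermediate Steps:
k(V) = -9 + V
U(h) = 1
K(I) = 8 + I
j(b) = 1/(1 + b)
a(Z, L) = ⅒ + Z (a(Z, L) = Z + 1/(1 + (8 + 1)) = Z + 1/(1 + 9) = Z + 1/10 = Z + ⅒ = ⅒ + Z)
-3621/q(v) + 794/a(-8, 20) = -3621/30 + 794/(⅒ - 8) = -3621*1/30 + 794/(-79/10) = -1207/10 + 794*(-10/79) = -1207/10 - 7940/79 = -174753/790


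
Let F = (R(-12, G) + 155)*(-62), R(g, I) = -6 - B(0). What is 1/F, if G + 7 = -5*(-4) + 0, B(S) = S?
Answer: -1/9238 ≈ -0.00010825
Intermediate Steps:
G = 13 (G = -7 + (-5*(-4) + 0) = -7 + (20 + 0) = -7 + 20 = 13)
R(g, I) = -6 (R(g, I) = -6 - 1*0 = -6 + 0 = -6)
F = -9238 (F = (-6 + 155)*(-62) = 149*(-62) = -9238)
1/F = 1/(-9238) = -1/9238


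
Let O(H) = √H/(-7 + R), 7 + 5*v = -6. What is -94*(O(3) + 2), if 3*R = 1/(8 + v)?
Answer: -188 + 3807*√3/281 ≈ -164.53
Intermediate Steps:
v = -13/5 (v = -7/5 + (⅕)*(-6) = -7/5 - 6/5 = -13/5 ≈ -2.6000)
R = 5/81 (R = 1/(3*(8 - 13/5)) = 1/(3*(27/5)) = (⅓)*(5/27) = 5/81 ≈ 0.061728)
O(H) = -81*√H/562 (O(H) = √H/(-7 + 5/81) = √H/(-562/81) = -81*√H/562)
-94*(O(3) + 2) = -94*(-81*√3/562 + 2) = -94*(2 - 81*√3/562) = -188 + 3807*√3/281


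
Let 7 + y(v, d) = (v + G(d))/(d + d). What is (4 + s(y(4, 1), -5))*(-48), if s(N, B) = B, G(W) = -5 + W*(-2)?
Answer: 48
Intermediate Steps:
G(W) = -5 - 2*W
y(v, d) = -7 + (-5 + v - 2*d)/(2*d) (y(v, d) = -7 + (v + (-5 - 2*d))/(d + d) = -7 + (-5 + v - 2*d)/((2*d)) = -7 + (-5 + v - 2*d)*(1/(2*d)) = -7 + (-5 + v - 2*d)/(2*d))
(4 + s(y(4, 1), -5))*(-48) = (4 - 5)*(-48) = -1*(-48) = 48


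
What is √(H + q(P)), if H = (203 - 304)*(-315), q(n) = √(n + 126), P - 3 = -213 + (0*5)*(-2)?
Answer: √(31815 + 2*I*√21) ≈ 178.37 + 0.026*I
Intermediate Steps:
P = -210 (P = 3 + (-213 + (0*5)*(-2)) = 3 + (-213 + 0*(-2)) = 3 + (-213 + 0) = 3 - 213 = -210)
q(n) = √(126 + n)
H = 31815 (H = -101*(-315) = 31815)
√(H + q(P)) = √(31815 + √(126 - 210)) = √(31815 + √(-84)) = √(31815 + 2*I*√21)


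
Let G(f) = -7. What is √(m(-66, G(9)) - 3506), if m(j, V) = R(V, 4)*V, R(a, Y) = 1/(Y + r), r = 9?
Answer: 3*I*√65845/13 ≈ 59.216*I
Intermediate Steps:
R(a, Y) = 1/(9 + Y) (R(a, Y) = 1/(Y + 9) = 1/(9 + Y))
m(j, V) = V/13 (m(j, V) = V/(9 + 4) = V/13)
√(m(-66, G(9)) - 3506) = √((1/13)*(-7) - 3506) = √(-7/13 - 3506) = √(-45585/13) = 3*I*√65845/13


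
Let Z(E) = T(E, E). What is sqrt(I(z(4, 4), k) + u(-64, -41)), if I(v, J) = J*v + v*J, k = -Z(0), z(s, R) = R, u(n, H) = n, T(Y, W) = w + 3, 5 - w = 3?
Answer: 2*I*sqrt(26) ≈ 10.198*I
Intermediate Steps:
w = 2 (w = 5 - 1*3 = 5 - 3 = 2)
T(Y, W) = 5 (T(Y, W) = 2 + 3 = 5)
Z(E) = 5
k = -5 (k = -1*5 = -5)
I(v, J) = 2*J*v (I(v, J) = J*v + J*v = 2*J*v)
sqrt(I(z(4, 4), k) + u(-64, -41)) = sqrt(2*(-5)*4 - 64) = sqrt(-40 - 64) = sqrt(-104) = 2*I*sqrt(26)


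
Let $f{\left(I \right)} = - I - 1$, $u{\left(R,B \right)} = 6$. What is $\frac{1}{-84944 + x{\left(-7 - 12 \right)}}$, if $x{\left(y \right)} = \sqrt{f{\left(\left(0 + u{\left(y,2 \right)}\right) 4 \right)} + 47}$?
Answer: $- \frac{42472}{3607741557} - \frac{\sqrt{22}}{7215483114} \approx -1.1773 \cdot 10^{-5}$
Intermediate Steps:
$f{\left(I \right)} = -1 - I$
$x{\left(y \right)} = \sqrt{22}$ ($x{\left(y \right)} = \sqrt{\left(-1 - \left(0 + 6\right) 4\right) + 47} = \sqrt{\left(-1 - 6 \cdot 4\right) + 47} = \sqrt{\left(-1 - 24\right) + 47} = \sqrt{-25 + 47} = \sqrt{22}$)
$\frac{1}{-84944 + x{\left(-7 - 12 \right)}} = \frac{1}{-84944 + \sqrt{22}}$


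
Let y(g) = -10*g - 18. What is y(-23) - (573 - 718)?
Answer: 357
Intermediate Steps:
y(g) = -18 - 10*g
y(-23) - (573 - 718) = (-18 - 10*(-23)) - (573 - 718) = (-18 + 230) - 1*(-145) = 212 + 145 = 357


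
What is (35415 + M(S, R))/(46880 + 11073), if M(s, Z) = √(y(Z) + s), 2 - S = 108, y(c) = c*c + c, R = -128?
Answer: 35415/57953 + 5*√646/57953 ≈ 0.61329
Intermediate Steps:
y(c) = c + c² (y(c) = c² + c = c + c²)
S = -106 (S = 2 - 1*108 = 2 - 108 = -106)
M(s, Z) = √(s + Z*(1 + Z)) (M(s, Z) = √(Z*(1 + Z) + s) = √(s + Z*(1 + Z)))
(35415 + M(S, R))/(46880 + 11073) = (35415 + √(-106 - 128*(1 - 128)))/(46880 + 11073) = (35415 + √(-106 - 128*(-127)))/57953 = (35415 + √(-106 + 16256))*(1/57953) = (35415 + √16150)*(1/57953) = (35415 + 5*√646)*(1/57953) = 35415/57953 + 5*√646/57953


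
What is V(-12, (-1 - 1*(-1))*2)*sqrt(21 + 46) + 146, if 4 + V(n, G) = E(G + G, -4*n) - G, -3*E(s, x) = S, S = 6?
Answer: 146 - 6*sqrt(67) ≈ 96.888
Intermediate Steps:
E(s, x) = -2 (E(s, x) = -1/3*6 = -2)
V(n, G) = -6 - G (V(n, G) = -4 + (-2 - G) = -6 - G)
V(-12, (-1 - 1*(-1))*2)*sqrt(21 + 46) + 146 = (-6 - (-1 - 1*(-1))*2)*sqrt(21 + 46) + 146 = (-6 - (-1 + 1)*2)*sqrt(67) + 146 = (-6 - 0*2)*sqrt(67) + 146 = (-6 - 1*0)*sqrt(67) + 146 = (-6 + 0)*sqrt(67) + 146 = -6*sqrt(67) + 146 = 146 - 6*sqrt(67)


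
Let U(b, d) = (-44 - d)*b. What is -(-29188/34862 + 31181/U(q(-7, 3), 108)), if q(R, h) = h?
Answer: 550170875/7948536 ≈ 69.217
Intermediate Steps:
U(b, d) = b*(-44 - d)
-(-29188/34862 + 31181/U(q(-7, 3), 108)) = -(-29188/34862 + 31181/((-1*3*(44 + 108)))) = -(-29188*1/34862 + 31181/((-1*3*152))) = -(-14594/17431 + 31181/(-456)) = -(-14594/17431 + 31181*(-1/456)) = -(-14594/17431 - 31181/456) = -1*(-550170875/7948536) = 550170875/7948536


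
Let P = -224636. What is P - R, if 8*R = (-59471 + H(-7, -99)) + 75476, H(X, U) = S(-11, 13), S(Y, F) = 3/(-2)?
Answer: -3626183/16 ≈ -2.2664e+5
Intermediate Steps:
S(Y, F) = -3/2 (S(Y, F) = 3*(-1/2) = -3/2)
H(X, U) = -3/2
R = 32007/16 (R = ((-59471 - 3/2) + 75476)/8 = (-118945/2 + 75476)/8 = (1/8)*(32007/2) = 32007/16 ≈ 2000.4)
P - R = -224636 - 1*32007/16 = -224636 - 32007/16 = -3626183/16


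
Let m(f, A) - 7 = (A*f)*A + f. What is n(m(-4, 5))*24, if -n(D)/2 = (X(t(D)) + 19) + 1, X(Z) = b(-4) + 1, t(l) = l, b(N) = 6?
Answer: -1296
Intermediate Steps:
X(Z) = 7 (X(Z) = 6 + 1 = 7)
m(f, A) = 7 + f + f*A**2 (m(f, A) = 7 + ((A*f)*A + f) = 7 + (f*A**2 + f) = 7 + (f + f*A**2) = 7 + f + f*A**2)
n(D) = -54 (n(D) = -2*((7 + 19) + 1) = -2*(26 + 1) = -2*27 = -54)
n(m(-4, 5))*24 = -54*24 = -1296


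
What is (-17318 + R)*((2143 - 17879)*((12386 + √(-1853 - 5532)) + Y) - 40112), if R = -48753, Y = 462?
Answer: 13360629193040 + 1039693256*I*√7385 ≈ 1.3361e+13 + 8.9347e+10*I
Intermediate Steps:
(-17318 + R)*((2143 - 17879)*((12386 + √(-1853 - 5532)) + Y) - 40112) = (-17318 - 48753)*((2143 - 17879)*((12386 + √(-1853 - 5532)) + 462) - 40112) = -66071*(-15736*((12386 + √(-7385)) + 462) - 40112) = -66071*(-15736*((12386 + I*√7385) + 462) - 40112) = -66071*(-15736*(12848 + I*√7385) - 40112) = -66071*((-202176128 - 15736*I*√7385) - 40112) = -66071*(-202216240 - 15736*I*√7385) = 13360629193040 + 1039693256*I*√7385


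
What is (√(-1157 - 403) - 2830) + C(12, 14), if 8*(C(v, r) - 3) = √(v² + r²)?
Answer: -2827 + √85/4 + 2*I*√390 ≈ -2824.7 + 39.497*I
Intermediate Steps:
C(v, r) = 3 + √(r² + v²)/8 (C(v, r) = 3 + √(v² + r²)/8 = 3 + √(r² + v²)/8)
(√(-1157 - 403) - 2830) + C(12, 14) = (√(-1157 - 403) - 2830) + (3 + √(14² + 12²)/8) = (√(-1560) - 2830) + (3 + √(196 + 144)/8) = (2*I*√390 - 2830) + (3 + √340/8) = (-2830 + 2*I*√390) + (3 + (2*√85)/8) = (-2830 + 2*I*√390) + (3 + √85/4) = -2827 + √85/4 + 2*I*√390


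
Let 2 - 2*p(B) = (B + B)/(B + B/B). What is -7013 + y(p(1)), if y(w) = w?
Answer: -14025/2 ≈ -7012.5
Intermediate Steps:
p(B) = 1 - B/(1 + B) (p(B) = 1 - (B + B)/(2*(B + B/B)) = 1 - 2*B/(2*(B + 1)) = 1 - 2*B/(2*(1 + B)) = 1 - B/(1 + B))
-7013 + y(p(1)) = -7013 + 1/(1 + 1) = -7013 + 1/2 = -14025/2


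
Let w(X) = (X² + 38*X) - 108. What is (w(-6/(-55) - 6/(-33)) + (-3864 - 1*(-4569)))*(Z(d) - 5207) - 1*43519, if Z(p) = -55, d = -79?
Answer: -9811730677/3025 ≈ -3.2435e+6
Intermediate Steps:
w(X) = -108 + X² + 38*X
(w(-6/(-55) - 6/(-33)) + (-3864 - 1*(-4569)))*(Z(d) - 5207) - 1*43519 = ((-108 + (-6/(-55) - 6/(-33))² + 38*(-6/(-55) - 6/(-33))) + (-3864 - 1*(-4569)))*(-55 - 5207) - 1*43519 = ((-108 + (-6*(-1/55) - 6*(-1/33))² + 38*(-6*(-1/55) - 6*(-1/33))) + (-3864 + 4569))*(-5262) - 43519 = ((-108 + (6/55 + 2/11)² + 38*(6/55 + 2/11)) + 705)*(-5262) - 43519 = ((-108 + (16/55)² + 38*(16/55)) + 705)*(-5262) - 43519 = ((-108 + 256/3025 + 608/55) + 705)*(-5262) - 43519 = (-293004/3025 + 705)*(-5262) - 43519 = (1839621/3025)*(-5262) - 43519 = -9680085702/3025 - 43519 = -9811730677/3025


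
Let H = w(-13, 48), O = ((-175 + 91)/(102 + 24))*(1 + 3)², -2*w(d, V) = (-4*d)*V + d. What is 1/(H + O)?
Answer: -6/7513 ≈ -0.00079862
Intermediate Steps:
w(d, V) = -d/2 + 2*V*d (w(d, V) = -((-4*d)*V + d)/2 = -(-4*V*d + d)/2 = -(d - 4*V*d)/2 = -d/2 + 2*V*d)
O = -32/3 (O = -84/126*4² = -84*1/126*16 = -⅔*16 = -32/3 ≈ -10.667)
H = -2483/2 (H = (½)*(-13)*(-1 + 4*48) = (½)*(-13)*(-1 + 192) = (½)*(-13)*191 = -2483/2 ≈ -1241.5)
1/(H + O) = 1/(-2483/2 - 32/3) = 1/(-7513/6) = -6/7513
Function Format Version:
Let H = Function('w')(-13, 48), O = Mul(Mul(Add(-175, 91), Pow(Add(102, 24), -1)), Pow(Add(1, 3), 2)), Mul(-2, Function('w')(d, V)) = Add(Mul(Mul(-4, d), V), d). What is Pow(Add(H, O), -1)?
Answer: Rational(-6, 7513) ≈ -0.00079862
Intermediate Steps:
Function('w')(d, V) = Add(Mul(Rational(-1, 2), d), Mul(2, V, d)) (Function('w')(d, V) = Mul(Rational(-1, 2), Add(Mul(Mul(-4, d), V), d)) = Mul(Rational(-1, 2), Add(Mul(-4, V, d), d)) = Mul(Rational(-1, 2), Add(d, Mul(-4, V, d))) = Add(Mul(Rational(-1, 2), d), Mul(2, V, d)))
O = Rational(-32, 3) (O = Mul(Mul(-84, Pow(126, -1)), Pow(4, 2)) = Mul(Mul(-84, Rational(1, 126)), 16) = Mul(Rational(-2, 3), 16) = Rational(-32, 3) ≈ -10.667)
H = Rational(-2483, 2) (H = Mul(Rational(1, 2), -13, Add(-1, Mul(4, 48))) = Mul(Rational(1, 2), -13, Add(-1, 192)) = Mul(Rational(1, 2), -13, 191) = Rational(-2483, 2) ≈ -1241.5)
Pow(Add(H, O), -1) = Pow(Add(Rational(-2483, 2), Rational(-32, 3)), -1) = Pow(Rational(-7513, 6), -1) = Rational(-6, 7513)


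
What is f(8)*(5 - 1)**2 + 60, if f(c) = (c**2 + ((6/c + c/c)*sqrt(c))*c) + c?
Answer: 1212 + 448*sqrt(2) ≈ 1845.6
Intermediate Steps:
f(c) = c + c**2 + c**(3/2)*(1 + 6/c) (f(c) = (c**2 + ((6/c + 1)*sqrt(c))*c) + c = (c**2 + ((1 + 6/c)*sqrt(c))*c) + c = (c**2 + (sqrt(c)*(1 + 6/c))*c) + c = (c**2 + c**(3/2)*(1 + 6/c)) + c = c + c**2 + c**(3/2)*(1 + 6/c))
f(8)*(5 - 1)**2 + 60 = (8 + 8**2 + 8**(3/2) + 6*sqrt(8))*(5 - 1)**2 + 60 = (8 + 64 + 16*sqrt(2) + 6*(2*sqrt(2)))*4**2 + 60 = (8 + 64 + 16*sqrt(2) + 12*sqrt(2))*16 + 60 = (72 + 28*sqrt(2))*16 + 60 = (1152 + 448*sqrt(2)) + 60 = 1212 + 448*sqrt(2)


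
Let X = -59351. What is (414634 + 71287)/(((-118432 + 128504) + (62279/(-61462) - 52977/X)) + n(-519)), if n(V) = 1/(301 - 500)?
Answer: 352738995447970198/7311358879975529 ≈ 48.245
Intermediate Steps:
n(V) = -1/199 (n(V) = 1/(-199) = -1/199)
(414634 + 71287)/(((-118432 + 128504) + (62279/(-61462) - 52977/X)) + n(-519)) = (414634 + 71287)/(((-118432 + 128504) + (62279/(-61462) - 52977/(-59351))) - 1/199) = 485921/((10072 + (62279*(-1/61462) - 52977*(-1/59351))) - 1/199) = 485921/((10072 + (-62279/61462 + 52977/59351)) - 1/199) = 485921/((10072 - 440248555/3647831162) - 1/199) = 485921/(36740515215109/3647831162 - 1/199) = 485921/(7311358879975529/725918401238) = 485921*(725918401238/7311358879975529) = 352738995447970198/7311358879975529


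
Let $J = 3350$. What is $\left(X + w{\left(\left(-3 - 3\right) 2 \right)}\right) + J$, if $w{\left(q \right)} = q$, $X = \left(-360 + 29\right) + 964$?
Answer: $3971$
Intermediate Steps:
$X = 633$ ($X = -331 + 964 = 633$)
$\left(X + w{\left(\left(-3 - 3\right) 2 \right)}\right) + J = \left(633 + \left(-3 - 3\right) 2\right) + 3350 = \left(633 - 12\right) + 3350 = 621 + 3350 = 3971$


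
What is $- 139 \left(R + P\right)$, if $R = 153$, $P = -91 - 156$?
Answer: $13066$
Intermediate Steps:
$P = -247$ ($P = -91 - 156 = -247$)
$- 139 \left(R + P\right) = - 139 \left(153 - 247\right) = \left(-139\right) \left(-94\right) = 13066$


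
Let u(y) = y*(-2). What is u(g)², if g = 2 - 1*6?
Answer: 64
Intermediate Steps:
g = -4 (g = 2 - 6 = -4)
u(y) = -2*y
u(g)² = (-2*(-4))² = 8² = 64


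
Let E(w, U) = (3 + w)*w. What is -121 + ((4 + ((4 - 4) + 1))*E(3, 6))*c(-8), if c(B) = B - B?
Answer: -121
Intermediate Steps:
c(B) = 0
E(w, U) = w*(3 + w)
-121 + ((4 + ((4 - 4) + 1))*E(3, 6))*c(-8) = -121 + ((4 + ((4 - 4) + 1))*(3*(3 + 3)))*0 = -121 + ((4 + (0 + 1))*(3*6))*0 = -121 + ((4 + 1)*18)*0 = -121 + (5*18)*0 = -121 + 90*0 = -121 + 0 = -121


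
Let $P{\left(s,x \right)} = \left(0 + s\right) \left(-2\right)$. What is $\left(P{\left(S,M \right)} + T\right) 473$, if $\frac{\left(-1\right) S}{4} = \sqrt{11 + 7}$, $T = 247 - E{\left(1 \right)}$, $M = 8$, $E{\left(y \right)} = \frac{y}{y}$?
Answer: $116358 + 11352 \sqrt{2} \approx 1.3241 \cdot 10^{5}$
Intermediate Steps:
$E{\left(y \right)} = 1$
$T = 246$ ($T = 247 - 1 = 246$)
$S = - 12 \sqrt{2}$ ($S = - 4 \sqrt{11 + 7} = - 4 \sqrt{18} = - 4 \cdot 3 \sqrt{2} = - 12 \sqrt{2} \approx -16.971$)
$P{\left(s,x \right)} = - 2 s$ ($P{\left(s,x \right)} = s \left(-2\right) = - 2 s$)
$\left(P{\left(S,M \right)} + T\right) 473 = \left(- 2 \left(- 12 \sqrt{2}\right) + 246\right) 473 = \left(24 \sqrt{2} + 246\right) 473 = \left(246 + 24 \sqrt{2}\right) 473 = 116358 + 11352 \sqrt{2}$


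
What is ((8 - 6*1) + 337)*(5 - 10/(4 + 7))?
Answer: 15255/11 ≈ 1386.8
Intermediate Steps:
((8 - 6*1) + 337)*(5 - 10/(4 + 7)) = ((8 - 6) + 337)*(5 - 10/11) = (2 + 337)*(5 - 10*1/11) = 339*(5 - 10/11) = 339*(45/11) = 15255/11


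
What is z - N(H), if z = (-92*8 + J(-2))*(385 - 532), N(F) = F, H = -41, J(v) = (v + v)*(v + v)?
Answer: 105881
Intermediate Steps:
J(v) = 4*v**2 (J(v) = (2*v)*(2*v) = 4*v**2)
z = 105840 (z = (-92*8 + 4*(-2)**2)*(385 - 532) = (-736 + 4*4)*(-147) = (-736 + 16)*(-147) = -720*(-147) = 105840)
z - N(H) = 105840 - 1*(-41) = 105840 + 41 = 105881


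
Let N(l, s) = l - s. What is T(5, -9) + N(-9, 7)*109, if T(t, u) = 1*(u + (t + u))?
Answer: -1757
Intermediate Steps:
T(t, u) = t + 2*u (T(t, u) = 1*(t + 2*u) = t + 2*u)
T(5, -9) + N(-9, 7)*109 = (5 + 2*(-9)) + (-9 - 1*7)*109 = (5 - 18) + (-9 - 7)*109 = -13 - 16*109 = -13 - 1744 = -1757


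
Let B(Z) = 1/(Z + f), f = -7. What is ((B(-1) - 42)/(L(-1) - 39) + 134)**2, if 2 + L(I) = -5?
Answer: 2465023201/135424 ≈ 18202.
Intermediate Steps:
B(Z) = 1/(-7 + Z) (B(Z) = 1/(Z - 7) = 1/(-7 + Z))
L(I) = -7 (L(I) = -2 - 5 = -7)
((B(-1) - 42)/(L(-1) - 39) + 134)**2 = ((1/(-7 - 1) - 42)/(-7 - 39) + 134)**2 = ((1/(-8) - 42)/(-46) + 134)**2 = ((-1/8 - 42)*(-1/46) + 134)**2 = (-337/8*(-1/46) + 134)**2 = (337/368 + 134)**2 = (49649/368)**2 = 2465023201/135424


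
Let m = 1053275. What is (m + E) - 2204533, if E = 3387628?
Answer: 2236370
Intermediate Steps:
(m + E) - 2204533 = (1053275 + 3387628) - 2204533 = 4440903 - 2204533 = 2236370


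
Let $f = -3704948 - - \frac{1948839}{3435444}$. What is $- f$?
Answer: $\frac{4242713142691}{1145148} \approx 3.7049 \cdot 10^{6}$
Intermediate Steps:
$f = - \frac{4242713142691}{1145148}$ ($f = -3704948 - \left(-1948839\right) \frac{1}{3435444} = -3704948 - - \frac{649613}{1145148} = -3704948 + \frac{649613}{1145148} = - \frac{4242713142691}{1145148} \approx -3.7049 \cdot 10^{6}$)
$- f = \left(-1\right) \left(- \frac{4242713142691}{1145148}\right) = \frac{4242713142691}{1145148}$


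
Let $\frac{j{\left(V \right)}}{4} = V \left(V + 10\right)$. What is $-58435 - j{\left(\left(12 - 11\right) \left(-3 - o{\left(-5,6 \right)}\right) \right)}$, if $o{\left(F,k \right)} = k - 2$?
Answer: $-58351$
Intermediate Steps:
$o{\left(F,k \right)} = -2 + k$ ($o{\left(F,k \right)} = k - 2 = -2 + k$)
$j{\left(V \right)} = 4 V \left(10 + V\right)$ ($j{\left(V \right)} = 4 V \left(V + 10\right) = 4 V \left(10 + V\right)$)
$-58435 - j{\left(\left(12 - 11\right) \left(-3 - o{\left(-5,6 \right)}\right) \right)} = -58435 - 4 \left(12 - 11\right) \left(-3 - \left(-2 + 6\right)\right) \left(10 + \left(12 - 11\right) \left(-3 - \left(-2 + 6\right)\right)\right) = -58435 - 4 \cdot 1 \left(-3 - 4\right) \left(10 + 1 \left(-3 - 4\right)\right) = -58435 - 4 \cdot 1 \left(-7\right) \left(10 + 1 \left(-7\right)\right) = -58435 - 4 \left(-7\right) \left(10 - 7\right) = -58435 - 4 \left(-7\right) 3 = -58435 - -84 = -58435 + 84 = -58351$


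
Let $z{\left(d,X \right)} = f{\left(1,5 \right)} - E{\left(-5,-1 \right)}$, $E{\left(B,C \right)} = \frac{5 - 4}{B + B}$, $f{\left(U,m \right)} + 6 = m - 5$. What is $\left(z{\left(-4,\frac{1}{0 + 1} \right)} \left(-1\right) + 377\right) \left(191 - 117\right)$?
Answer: $\frac{141673}{5} \approx 28335.0$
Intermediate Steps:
$f{\left(U,m \right)} = -11 + m$ ($f{\left(U,m \right)} = -6 + \left(m - 5\right) = -6 + \left(-5 + m\right) = -11 + m$)
$E{\left(B,C \right)} = \frac{1}{2 B}$ ($E{\left(B,C \right)} = 1 \frac{1}{2 B} = \frac{1}{2 B}$)
$z{\left(d,X \right)} = - \frac{59}{10}$ ($z{\left(d,X \right)} = \left(-11 + 5\right) - \frac{1}{2 \left(-5\right)} = -6 - \frac{1}{2} \left(- \frac{1}{5}\right) = -6 - - \frac{1}{10} = -6 + \frac{1}{10} = - \frac{59}{10}$)
$\left(z{\left(-4,\frac{1}{0 + 1} \right)} \left(-1\right) + 377\right) \left(191 - 117\right) = \left(\left(- \frac{59}{10}\right) \left(-1\right) + 377\right) \left(191 - 117\right) = \left(\frac{59}{10} + 377\right) 74 = \frac{3829}{10} \cdot 74 = \frac{141673}{5}$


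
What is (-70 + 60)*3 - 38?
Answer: -68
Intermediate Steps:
(-70 + 60)*3 - 38 = -10*3 - 38 = -30 - 38 = -68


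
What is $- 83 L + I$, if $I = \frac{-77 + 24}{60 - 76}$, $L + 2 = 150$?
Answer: $- \frac{196491}{16} \approx -12281.0$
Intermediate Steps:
$L = 148$ ($L = -2 + 150 = 148$)
$I = \frac{53}{16}$ ($I = - \frac{53}{-16} = \left(-53\right) \left(- \frac{1}{16}\right) = \frac{53}{16} \approx 3.3125$)
$- 83 L + I = \left(-83\right) 148 + \frac{53}{16} = -12284 + \frac{53}{16} = - \frac{196491}{16}$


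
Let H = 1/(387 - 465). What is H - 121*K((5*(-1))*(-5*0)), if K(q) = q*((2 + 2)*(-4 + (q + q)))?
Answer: -1/78 ≈ -0.012821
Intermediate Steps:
K(q) = q*(-16 + 8*q) (K(q) = q*(4*(-4 + 2*q)) = q*(-16 + 8*q))
H = -1/78 (H = 1/(-78) = -1/78 ≈ -0.012821)
H - 121*K((5*(-1))*(-5*0)) = -1/78 - 968*(5*(-1))*(-5*0)*(-2 + (5*(-1))*(-5*0)) = -1/78 - 968*(-5*0)*(-2 - 5*0) = -1/78 - 968*0*(-2 + 0) = -1/78 - 968*0*(-2) = -1/78 - 121*0 = -1/78 + 0 = -1/78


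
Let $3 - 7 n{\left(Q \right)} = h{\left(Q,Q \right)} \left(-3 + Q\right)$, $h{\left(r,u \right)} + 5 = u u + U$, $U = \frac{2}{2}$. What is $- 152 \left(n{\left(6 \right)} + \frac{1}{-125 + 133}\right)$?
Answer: $\frac{14003}{7} \approx 2000.4$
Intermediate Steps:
$U = 1$ ($U = 2 \cdot \frac{1}{2} = 1$)
$h{\left(r,u \right)} = -4 + u^{2}$ ($h{\left(r,u \right)} = -5 + \left(u u + 1\right) = -5 + \left(u^{2} + 1\right) = -5 + \left(1 + u^{2}\right) = -4 + u^{2}$)
$n{\left(Q \right)} = \frac{3}{7} - \frac{\left(-4 + Q^{2}\right) \left(-3 + Q\right)}{7}$
$- 152 \left(n{\left(6 \right)} + \frac{1}{-125 + 133}\right) = - 152 \left(\left(- \frac{9}{7} + \frac{3 \cdot 6^{2}}{7} - \frac{6 \left(-4 + 6^{2}\right)}{7}\right) + \frac{1}{-125 + 133}\right) = - 152 \left(\left(- \frac{9}{7} + \frac{3}{7} \cdot 36 - \frac{6 \left(-4 + 36\right)}{7}\right) + \frac{1}{8}\right) = - 152 \left(\left(- \frac{9}{7} + \frac{108}{7} - \frac{6}{7} \cdot 32\right) + \frac{1}{8}\right) = - 152 \left(\left(- \frac{9}{7} + \frac{108}{7} - \frac{192}{7}\right) + \frac{1}{8}\right) = - 152 \left(- \frac{93}{7} + \frac{1}{8}\right) = \left(-152\right) \left(- \frac{737}{56}\right) = \frac{14003}{7}$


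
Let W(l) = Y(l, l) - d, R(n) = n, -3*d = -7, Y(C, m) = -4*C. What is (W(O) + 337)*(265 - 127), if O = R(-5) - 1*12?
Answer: 55568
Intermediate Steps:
d = 7/3 (d = -1/3*(-7) = 7/3 ≈ 2.3333)
O = -17 (O = -5 - 1*12 = -5 - 12 = -17)
W(l) = -7/3 - 4*l (W(l) = -4*l - 1*7/3 = -4*l - 7/3 = -7/3 - 4*l)
(W(O) + 337)*(265 - 127) = ((-7/3 - 4*(-17)) + 337)*(265 - 127) = ((-7/3 + 68) + 337)*138 = (197/3 + 337)*138 = (1208/3)*138 = 55568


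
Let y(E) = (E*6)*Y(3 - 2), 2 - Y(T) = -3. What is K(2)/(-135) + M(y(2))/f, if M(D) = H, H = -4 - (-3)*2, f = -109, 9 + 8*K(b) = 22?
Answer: -3577/117720 ≈ -0.030386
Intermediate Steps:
K(b) = 13/8 (K(b) = -9/8 + (⅛)*22 = -9/8 + 11/4 = 13/8)
Y(T) = 5 (Y(T) = 2 - 1*(-3) = 2 + 3 = 5)
y(E) = 30*E (y(E) = (E*6)*5 = (6*E)*5 = 30*E)
H = 2 (H = -4 - 1*(-6) = -4 + 6 = 2)
M(D) = 2
K(2)/(-135) + M(y(2))/f = (13/8)/(-135) + 2/(-109) = (13/8)*(-1/135) + 2*(-1/109) = -13/1080 - 2/109 = -3577/117720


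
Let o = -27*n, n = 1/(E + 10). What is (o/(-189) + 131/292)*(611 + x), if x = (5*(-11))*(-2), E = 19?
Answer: 2769155/8468 ≈ 327.01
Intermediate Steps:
x = 110 (x = -55*(-2) = 110)
n = 1/29 (n = 1/(19 + 10) = 1/29 ≈ 0.034483)
o = -27/29 (o = -27*1/29 = -27/29 ≈ -0.93103)
(o/(-189) + 131/292)*(611 + x) = (-27/29/(-189) + 131/292)*(611 + 110) = (-27/29*(-1/189) + 131*(1/292))*721 = (1/203 + 131/292)*721 = (26885/59276)*721 = 2769155/8468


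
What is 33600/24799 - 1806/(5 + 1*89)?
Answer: -20814297/1165553 ≈ -17.858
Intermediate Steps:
33600/24799 - 1806/(5 + 1*89) = 33600*(1/24799) - 1806/(5 + 89) = 33600/24799 - 1806/94 = 33600/24799 - 1806*1/94 = 33600/24799 - 903/47 = -20814297/1165553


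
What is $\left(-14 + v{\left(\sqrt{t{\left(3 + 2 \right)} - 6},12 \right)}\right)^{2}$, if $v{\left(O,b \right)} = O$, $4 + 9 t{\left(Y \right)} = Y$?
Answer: $\frac{\left(42 - i \sqrt{53}\right)^{2}}{9} \approx 190.11 - 67.948 i$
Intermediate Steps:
$t{\left(Y \right)} = - \frac{4}{9} + \frac{Y}{9}$
$\left(-14 + v{\left(\sqrt{t{\left(3 + 2 \right)} - 6},12 \right)}\right)^{2} = \left(-14 + \sqrt{\left(- \frac{4}{9} + \frac{3 + 2}{9}\right) - 6}\right)^{2} = \left(-14 + \sqrt{\left(- \frac{4}{9} + \frac{1}{9} \cdot 5\right) - 6}\right)^{2} = \left(-14 + \sqrt{\left(- \frac{4}{9} + \frac{5}{9}\right) - 6}\right)^{2} = \left(-14 + \sqrt{\frac{1}{9} - 6}\right)^{2} = \left(-14 + \sqrt{- \frac{53}{9}}\right)^{2} = \left(-14 + \frac{i \sqrt{53}}{3}\right)^{2}$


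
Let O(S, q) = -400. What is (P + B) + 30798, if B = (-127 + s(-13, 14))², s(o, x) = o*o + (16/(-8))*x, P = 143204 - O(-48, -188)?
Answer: 174598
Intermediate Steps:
P = 143604 (P = 143204 - 1*(-400) = 143204 + 400 = 143604)
s(o, x) = o² - 2*x (s(o, x) = o² + (16*(-⅛))*x = o² - 2*x)
B = 196 (B = (-127 + ((-13)² - 2*14))² = (-127 + (169 - 28))² = (-127 + 141)² = 14² = 196)
(P + B) + 30798 = (143604 + 196) + 30798 = 143800 + 30798 = 174598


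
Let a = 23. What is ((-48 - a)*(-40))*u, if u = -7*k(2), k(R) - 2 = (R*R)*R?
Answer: -198800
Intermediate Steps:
k(R) = 2 + R**3 (k(R) = 2 + (R*R)*R = 2 + R**2*R = 2 + R**3)
u = -70 (u = -7*(2 + 2**3) = -7*(2 + 8) = -7*10 = -70)
((-48 - a)*(-40))*u = ((-48 - 1*23)*(-40))*(-70) = ((-48 - 23)*(-40))*(-70) = -71*(-40)*(-70) = 2840*(-70) = -198800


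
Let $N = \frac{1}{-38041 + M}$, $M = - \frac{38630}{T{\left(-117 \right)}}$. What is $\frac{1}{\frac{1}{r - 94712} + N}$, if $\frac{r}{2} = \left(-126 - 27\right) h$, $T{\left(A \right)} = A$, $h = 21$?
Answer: $- \frac{446237746046}{16245313} \approx -27469.0$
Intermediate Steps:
$r = -6426$ ($r = 2 \left(-126 - 27\right) 21 = 2 \left(\left(-153\right) 21\right) = 2 \left(-3213\right) = -6426$)
$M = \frac{38630}{117}$ ($M = - \frac{38630}{-117} = \left(-38630\right) \left(- \frac{1}{117}\right) = \frac{38630}{117} \approx 330.17$)
$N = - \frac{117}{4412167}$ ($N = \frac{1}{-38041 + \frac{38630}{117}} = \frac{1}{- \frac{4412167}{117}} = - \frac{117}{4412167} \approx -2.6518 \cdot 10^{-5}$)
$\frac{1}{\frac{1}{r - 94712} + N} = \frac{1}{\frac{1}{-6426 - 94712} - \frac{117}{4412167}} = \frac{1}{\frac{1}{-101138} - \frac{117}{4412167}} = \frac{1}{- \frac{1}{101138} - \frac{117}{4412167}} = \frac{1}{- \frac{16245313}{446237746046}} = - \frac{446237746046}{16245313}$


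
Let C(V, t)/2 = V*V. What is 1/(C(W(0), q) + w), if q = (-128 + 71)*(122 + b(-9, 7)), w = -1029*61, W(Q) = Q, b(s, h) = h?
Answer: -1/62769 ≈ -1.5931e-5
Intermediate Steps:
w = -62769
q = -7353 (q = (-128 + 71)*(122 + 7) = -57*129 = -7353)
C(V, t) = 2*V² (C(V, t) = 2*(V*V) = 2*V²)
1/(C(W(0), q) + w) = 1/(2*0² - 62769) = 1/(2*0 - 62769) = 1/(0 - 62769) = 1/(-62769) = -1/62769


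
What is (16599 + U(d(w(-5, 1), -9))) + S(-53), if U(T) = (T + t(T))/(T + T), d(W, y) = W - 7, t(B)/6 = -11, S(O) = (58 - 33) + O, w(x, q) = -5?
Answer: 66297/4 ≈ 16574.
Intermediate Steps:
S(O) = 25 + O
t(B) = -66 (t(B) = 6*(-11) = -66)
d(W, y) = -7 + W
U(T) = (-66 + T)/(2*T) (U(T) = (T - 66)/(T + T) = (-66 + T)/((2*T)) = (-66 + T)*(1/(2*T)) = (-66 + T)/(2*T))
(16599 + U(d(w(-5, 1), -9))) + S(-53) = (16599 + (-66 + (-7 - 5))/(2*(-7 - 5))) + (25 - 53) = (16599 + (½)*(-66 - 12)/(-12)) - 28 = (16599 + (½)*(-1/12)*(-78)) - 28 = (16599 + 13/4) - 28 = 66409/4 - 28 = 66297/4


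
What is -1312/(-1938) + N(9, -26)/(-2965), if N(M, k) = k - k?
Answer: 656/969 ≈ 0.67699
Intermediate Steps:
N(M, k) = 0
-1312/(-1938) + N(9, -26)/(-2965) = -1312/(-1938) + 0/(-2965) = -1312*(-1/1938) + 0*(-1/2965) = 656/969 + 0 = 656/969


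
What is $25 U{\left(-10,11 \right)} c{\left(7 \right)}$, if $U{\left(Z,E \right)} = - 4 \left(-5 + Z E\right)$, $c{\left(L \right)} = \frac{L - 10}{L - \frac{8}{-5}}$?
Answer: $- \frac{172500}{43} \approx -4011.6$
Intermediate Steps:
$c{\left(L \right)} = \frac{-10 + L}{\frac{8}{5} + L}$ ($c{\left(L \right)} = \frac{-10 + L}{L - - \frac{8}{5}} = \frac{-10 + L}{L + \frac{8}{5}} = \frac{-10 + L}{\frac{8}{5} + L}$)
$U{\left(Z,E \right)} = 20 - 4 E Z$ ($U{\left(Z,E \right)} = - 4 \left(-5 + E Z\right) = 20 - 4 E Z$)
$25 U{\left(-10,11 \right)} c{\left(7 \right)} = 25 \left(20 - 44 \left(-10\right)\right) \frac{5 \left(-10 + 7\right)}{8 + 5 \cdot 7} = 25 \left(20 + 440\right) 5 \frac{1}{8 + 35} \left(-3\right) = 25 \cdot 460 \cdot 5 \cdot \frac{1}{43} \left(-3\right) = 11500 \cdot 5 \cdot \frac{1}{43} \left(-3\right) = 11500 \left(- \frac{15}{43}\right) = - \frac{172500}{43}$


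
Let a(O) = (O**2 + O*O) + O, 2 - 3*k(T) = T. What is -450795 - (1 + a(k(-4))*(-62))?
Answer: -450176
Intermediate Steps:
k(T) = 2/3 - T/3
a(O) = O + 2*O**2 (a(O) = (O**2 + O**2) + O = 2*O**2 + O = O + 2*O**2)
-450795 - (1 + a(k(-4))*(-62)) = -450795 - (1 + ((2/3 - 1/3*(-4))*(1 + 2*(2/3 - 1/3*(-4))))*(-62)) = -450795 - (1 + ((2/3 + 4/3)*(1 + 2*(2/3 + 4/3)))*(-62)) = -450795 - (1 + (2*(1 + 2*2))*(-62)) = -450795 - (1 + (2*(1 + 4))*(-62)) = -450795 - (1 + (2*5)*(-62)) = -450795 - (1 + 10*(-62)) = -450795 - (1 - 620) = -450795 - 1*(-619) = -450795 + 619 = -450176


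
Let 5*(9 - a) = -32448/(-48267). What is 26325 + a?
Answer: 2118427814/80445 ≈ 26334.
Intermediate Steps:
a = 713189/80445 (a = 9 - (-32448)/(5*(-48267)) = 9 - (-32448)*(-1)/(5*48267) = 9 - ⅕*10816/16089 = 9 - 10816/80445 = 713189/80445 ≈ 8.8655)
26325 + a = 26325 + 713189/80445 = 2118427814/80445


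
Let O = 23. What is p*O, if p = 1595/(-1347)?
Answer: -36685/1347 ≈ -27.235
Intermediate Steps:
p = -1595/1347 (p = 1595*(-1/1347) = -1595/1347 ≈ -1.1841)
p*O = -1595/1347*23 = -36685/1347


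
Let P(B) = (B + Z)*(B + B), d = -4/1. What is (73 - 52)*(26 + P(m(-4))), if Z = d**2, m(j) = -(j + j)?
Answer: 8610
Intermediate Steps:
d = -4 (d = -4*1 = -4)
m(j) = -2*j
Z = 16 (Z = (-4)**2 = 16)
P(B) = 2*B*(16 + B) (P(B) = (B + 16)*(B + B) = (16 + B)*(2*B) = 2*B*(16 + B))
(73 - 52)*(26 + P(m(-4))) = (73 - 52)*(26 + 2*(-2*(-4))*(16 - 2*(-4))) = 21*(26 + 2*8*(16 + 8)) = 21*(26 + 2*8*24) = 21*(26 + 384) = 21*410 = 8610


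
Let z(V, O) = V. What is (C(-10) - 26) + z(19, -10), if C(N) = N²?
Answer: 93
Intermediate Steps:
(C(-10) - 26) + z(19, -10) = ((-10)² - 26) + 19 = (100 - 26) + 19 = 74 + 19 = 93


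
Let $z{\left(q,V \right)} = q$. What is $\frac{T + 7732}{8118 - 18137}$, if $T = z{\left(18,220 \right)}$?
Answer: $- \frac{7750}{10019} \approx -0.77353$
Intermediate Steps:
$T = 18$
$\frac{T + 7732}{8118 - 18137} = \frac{18 + 7732}{8118 - 18137} = \frac{7750}{-10019} = 7750 \left(- \frac{1}{10019}\right) = - \frac{7750}{10019}$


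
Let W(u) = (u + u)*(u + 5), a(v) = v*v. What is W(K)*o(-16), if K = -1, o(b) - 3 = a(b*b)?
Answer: -524312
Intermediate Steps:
a(v) = v²
o(b) = 3 + b⁴ (o(b) = 3 + (b*b)² = 3 + (b²)² = 3 + b⁴)
W(u) = 2*u*(5 + u) (W(u) = (2*u)*(5 + u) = 2*u*(5 + u))
W(K)*o(-16) = (2*(-1)*(5 - 1))*(3 + (-16)⁴) = (2*(-1)*4)*(3 + 65536) = -8*65539 = -524312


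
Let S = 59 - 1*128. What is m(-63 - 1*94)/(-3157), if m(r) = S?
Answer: 69/3157 ≈ 0.021856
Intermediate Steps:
S = -69 (S = 59 - 128 = -69)
m(r) = -69
m(-63 - 1*94)/(-3157) = -69/(-3157) = -69*(-1/3157) = 69/3157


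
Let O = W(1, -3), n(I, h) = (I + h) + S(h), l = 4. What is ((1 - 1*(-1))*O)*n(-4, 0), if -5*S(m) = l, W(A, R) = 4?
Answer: -192/5 ≈ -38.400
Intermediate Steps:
S(m) = -⅘ (S(m) = -⅕*4 = -⅘)
n(I, h) = -⅘ + I + h (n(I, h) = (I + h) - ⅘ = -⅘ + I + h)
O = 4
((1 - 1*(-1))*O)*n(-4, 0) = ((1 - 1*(-1))*4)*(-⅘ - 4 + 0) = ((1 + 1)*4)*(-24/5) = (2*4)*(-24/5) = 8*(-24/5) = -192/5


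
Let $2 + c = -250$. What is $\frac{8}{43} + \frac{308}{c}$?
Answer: $- \frac{401}{387} \approx -1.0362$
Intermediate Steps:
$c = -252$ ($c = -2 - 250 = -252$)
$\frac{8}{43} + \frac{308}{c} = \frac{8}{43} + \frac{308}{-252} = 8 \cdot \frac{1}{43} + 308 \left(- \frac{1}{252}\right) = \frac{8}{43} - \frac{11}{9} = - \frac{401}{387}$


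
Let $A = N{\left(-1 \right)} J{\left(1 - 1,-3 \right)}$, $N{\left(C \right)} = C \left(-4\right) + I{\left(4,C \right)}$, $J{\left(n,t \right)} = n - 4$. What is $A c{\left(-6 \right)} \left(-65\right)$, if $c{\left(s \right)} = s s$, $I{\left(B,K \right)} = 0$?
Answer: $37440$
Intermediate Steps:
$J{\left(n,t \right)} = -4 + n$
$N{\left(C \right)} = - 4 C$ ($N{\left(C \right)} = C \left(-4\right) + 0 = - 4 C + 0 = - 4 C$)
$A = -16$ ($A = \left(-4\right) \left(-1\right) \left(-4 + \left(1 - 1\right)\right) = 4 \left(-4 + \left(1 - 1\right)\right) = 4 \left(-4 + 0\right) = 4 \left(-4\right) = -16$)
$c{\left(s \right)} = s^{2}$
$A c{\left(-6 \right)} \left(-65\right) = - 16 \left(-6\right)^{2} \left(-65\right) = \left(-16\right) 36 \left(-65\right) = \left(-576\right) \left(-65\right) = 37440$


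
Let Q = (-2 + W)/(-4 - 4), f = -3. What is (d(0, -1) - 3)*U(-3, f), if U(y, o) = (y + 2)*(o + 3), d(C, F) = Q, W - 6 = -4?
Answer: 0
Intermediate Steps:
W = 2 (W = 6 - 4 = 2)
Q = 0 (Q = (-2 + 2)/(-4 - 4) = 0/(-8) = 0*(-⅛) = 0)
d(C, F) = 0
U(y, o) = (2 + y)*(3 + o)
(d(0, -1) - 3)*U(-3, f) = (0 - 3)*(6 + 2*(-3) + 3*(-3) - 3*(-3)) = -3*(6 - 6 - 9 + 9) = -3*0 = 0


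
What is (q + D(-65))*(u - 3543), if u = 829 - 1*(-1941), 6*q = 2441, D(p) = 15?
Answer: -1956463/6 ≈ -3.2608e+5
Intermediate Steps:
q = 2441/6 (q = (⅙)*2441 = 2441/6 ≈ 406.83)
u = 2770 (u = 829 + 1941 = 2770)
(q + D(-65))*(u - 3543) = (2441/6 + 15)*(2770 - 3543) = (2531/6)*(-773) = -1956463/6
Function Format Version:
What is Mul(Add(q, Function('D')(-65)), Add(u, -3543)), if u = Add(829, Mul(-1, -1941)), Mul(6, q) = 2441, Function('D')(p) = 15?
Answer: Rational(-1956463, 6) ≈ -3.2608e+5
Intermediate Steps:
q = Rational(2441, 6) (q = Mul(Rational(1, 6), 2441) = Rational(2441, 6) ≈ 406.83)
u = 2770 (u = Add(829, 1941) = 2770)
Mul(Add(q, Function('D')(-65)), Add(u, -3543)) = Mul(Add(Rational(2441, 6), 15), Add(2770, -3543)) = Mul(Rational(2531, 6), -773) = Rational(-1956463, 6)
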